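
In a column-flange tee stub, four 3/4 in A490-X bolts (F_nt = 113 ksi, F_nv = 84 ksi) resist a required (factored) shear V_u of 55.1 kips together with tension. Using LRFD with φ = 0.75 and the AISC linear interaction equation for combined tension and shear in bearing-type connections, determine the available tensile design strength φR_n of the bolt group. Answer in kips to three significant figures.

121 kips

A_b = π·0.75²/4 = 0.4418 in²; f_rv = 55.1 / (4 × 0.4418) = 31.18 ksi.
F'_nt = 1.3 F_nt − (F_nt / φF_nv) f_rv = 1.3·113 − (113/(0.75·84))·31.18 = 90.97 ksi, capped at F_nt → F'_nt = 90.97 ksi.
R_n = F'_nt · A_b · n = 90.97 × 0.4418 × 4 = 160.8 kips.
Design strength φR_n = 0.75 × 160.8 = 121 kips.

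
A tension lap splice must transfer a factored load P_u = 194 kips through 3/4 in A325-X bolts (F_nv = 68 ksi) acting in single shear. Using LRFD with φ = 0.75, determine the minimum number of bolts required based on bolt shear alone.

A_b = π·0.75²/4 = 0.4418 in².
Per-bolt design strength φR_n = 0.75 × 68 × 0.4418 × 1 = 22.53 kips.
n ≥ 194 / 22.53 = 8.61 → use 9 bolts.

9 bolts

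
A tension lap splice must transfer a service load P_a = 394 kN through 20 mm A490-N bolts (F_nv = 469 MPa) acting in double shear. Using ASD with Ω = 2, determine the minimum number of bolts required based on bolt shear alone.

3 bolts

A_b = π·20²/4 = 314.2 mm².
Per-bolt allowable strength R_n/Ω = 469 × 314.2 × 2 / 1000 / 2 = 147.3 kN.
n ≥ 394 / 147.3 = 2.674 → use 3 bolts.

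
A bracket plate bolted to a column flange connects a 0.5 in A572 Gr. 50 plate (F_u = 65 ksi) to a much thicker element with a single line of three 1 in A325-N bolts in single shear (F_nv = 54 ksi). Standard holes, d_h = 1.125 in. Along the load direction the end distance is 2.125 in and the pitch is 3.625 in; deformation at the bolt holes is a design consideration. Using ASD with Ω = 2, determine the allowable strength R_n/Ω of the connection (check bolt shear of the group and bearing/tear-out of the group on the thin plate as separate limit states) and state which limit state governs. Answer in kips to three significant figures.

63.6 kips (bolt shear governs)

Bolt shear: A_b = π·1²/4 = 0.7854 in²; R_n = 54 × 0.7854 × 3 × 1 = 127.2 kips → 127.2 / 2 = 63.6 kips.
Bearing (1.2 l_c t F_u ≤ 2.4 d t F_u): upper limit = 2.4·1·0.5·65 = 78 kips.
  Edge l_c = 2.125 − 1.125/2 = 1.562 → r_n = 60.94 kips; interior l_c = 3.625 − 1.125 = 2.5 → r_n = 78 kips.
  R_n,bearing = 1·60.94 + 2·78 = 216.9 kips → 216.9 / 2 = 108 kips.
Bolt shear governs: 63.6 kips.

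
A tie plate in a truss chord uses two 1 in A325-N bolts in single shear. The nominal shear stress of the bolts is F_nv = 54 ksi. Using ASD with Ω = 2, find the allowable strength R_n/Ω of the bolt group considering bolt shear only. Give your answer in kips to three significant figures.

42.4 kips

A_b = π × 1² / 4 = 0.7854 in².
R_n = F_nv · A_b · n · n_s = 54 × 0.7854 × 2 × 1 = 84.82 kips.
Allowable strength R_n/Ω = 84.82 / 2 = 42.4 kips.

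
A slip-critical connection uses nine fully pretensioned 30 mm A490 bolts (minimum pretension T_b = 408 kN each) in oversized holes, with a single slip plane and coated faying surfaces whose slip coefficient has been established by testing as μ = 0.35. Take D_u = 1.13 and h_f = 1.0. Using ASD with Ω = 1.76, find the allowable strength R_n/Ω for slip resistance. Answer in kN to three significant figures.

825 kN

R_n = μ · D_u · h_f · T_b · n_s · n_b = 0.35 × 1.13 × 1.0 × 408 × 1 × 9 = 1452 kN.
Allowable strength R_n/Ω = 1452 / 1.76 = 825 kN.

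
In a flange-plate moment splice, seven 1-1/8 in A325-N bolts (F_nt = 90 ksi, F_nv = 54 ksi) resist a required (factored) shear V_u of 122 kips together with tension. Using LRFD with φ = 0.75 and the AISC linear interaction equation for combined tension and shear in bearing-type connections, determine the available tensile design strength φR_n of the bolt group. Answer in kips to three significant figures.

407 kips

A_b = π·1.125²/4 = 0.994 in²; f_rv = 122 / (7 × 0.994) = 17.53 ksi.
F'_nt = 1.3 F_nt − (F_nt / φF_nv) f_rv = 1.3·90 − (90/(0.75·54))·17.53 = 78.04 ksi, capped at F_nt → F'_nt = 78.04 ksi.
R_n = F'_nt · A_b · n = 78.04 × 0.994 × 7 = 543 kips.
Design strength φR_n = 0.75 × 543 = 407 kips.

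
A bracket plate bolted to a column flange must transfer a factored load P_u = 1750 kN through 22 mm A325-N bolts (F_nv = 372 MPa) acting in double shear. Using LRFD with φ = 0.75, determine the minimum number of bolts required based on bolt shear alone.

A_b = π·22²/4 = 380.1 mm².
Per-bolt design strength φR_n = 0.75 × 372 × 380.1 × 2 / 1000 = 212.1 kN.
n ≥ 1750 / 212.1 = 8.25 → use 9 bolts.

9 bolts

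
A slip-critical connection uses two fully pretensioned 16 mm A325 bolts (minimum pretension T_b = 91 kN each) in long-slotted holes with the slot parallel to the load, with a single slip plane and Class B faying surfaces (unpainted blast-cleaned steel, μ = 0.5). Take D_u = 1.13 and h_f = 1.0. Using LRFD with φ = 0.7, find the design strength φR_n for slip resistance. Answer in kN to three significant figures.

72 kN

R_n = μ · D_u · h_f · T_b · n_s · n_b = 0.5 × 1.13 × 1.0 × 91 × 1 × 2 = 102.8 kN.
Design strength φR_n = 0.7 × 102.8 = 72 kN.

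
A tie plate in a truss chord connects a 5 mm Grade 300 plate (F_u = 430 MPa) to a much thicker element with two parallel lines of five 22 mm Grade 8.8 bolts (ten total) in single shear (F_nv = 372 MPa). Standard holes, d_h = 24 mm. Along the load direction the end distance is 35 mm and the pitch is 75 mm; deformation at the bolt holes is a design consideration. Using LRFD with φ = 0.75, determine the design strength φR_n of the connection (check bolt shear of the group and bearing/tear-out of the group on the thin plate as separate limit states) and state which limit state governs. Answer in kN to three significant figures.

Bolt shear: A_b = π·22²/4 = 380.1 mm²; R_n = 372 × 380.1 × 10 × 1 / 1000 = 1414 kN → 0.75 × 1414 = 1060 kN.
Bearing (1.2 l_c t F_u ≤ 2.4 d t F_u): upper limit = 2.4·22·5·430 / 1000 = 113.5 kN.
  Edge l_c = 35 − 24/2 = 23 → r_n = 59.34 kN; interior l_c = 75 − 24 = 51 → r_n = 113.5 kN.
  R_n,bearing = 2·59.34 + 8·113.5 = 1027 kN → 0.75 × 1027 = 770 kN.
Bearing governs: 770 kN.

770 kN (bearing governs)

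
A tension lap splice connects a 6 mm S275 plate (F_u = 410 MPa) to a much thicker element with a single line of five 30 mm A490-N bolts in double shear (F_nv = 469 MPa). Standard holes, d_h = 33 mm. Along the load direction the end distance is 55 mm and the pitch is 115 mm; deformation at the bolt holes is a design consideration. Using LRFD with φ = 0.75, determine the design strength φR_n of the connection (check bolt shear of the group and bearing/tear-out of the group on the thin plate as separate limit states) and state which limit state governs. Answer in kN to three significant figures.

617 kN (bearing governs)

Bolt shear: A_b = π·30²/4 = 706.9 mm²; R_n = 469 × 706.9 × 5 × 2 / 1000 = 3315 kN → 0.75 × 3315 = 2490 kN.
Bearing (1.2 l_c t F_u ≤ 2.4 d t F_u): upper limit = 2.4·30·6·410 / 1000 = 177.1 kN.
  Edge l_c = 55 − 33/2 = 38.5 → r_n = 113.7 kN; interior l_c = 115 − 33 = 82 → r_n = 177.1 kN.
  R_n,bearing = 1·113.7 + 4·177.1 = 822.1 kN → 0.75 × 822.1 = 617 kN.
Bearing governs: 617 kN.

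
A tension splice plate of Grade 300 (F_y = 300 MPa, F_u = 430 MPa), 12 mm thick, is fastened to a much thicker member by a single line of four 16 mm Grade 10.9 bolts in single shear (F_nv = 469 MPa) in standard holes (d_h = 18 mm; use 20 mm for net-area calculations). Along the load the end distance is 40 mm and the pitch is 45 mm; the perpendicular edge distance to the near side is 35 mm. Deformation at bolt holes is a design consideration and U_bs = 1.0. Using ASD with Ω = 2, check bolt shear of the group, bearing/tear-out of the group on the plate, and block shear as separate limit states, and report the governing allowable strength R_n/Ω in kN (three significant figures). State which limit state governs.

Bolt shear: A_b = π·16²/4 = 201.1 mm²; R_n = 469 × 201.1 × 4 × 1 / 1000 = 377.2 kN → 377.2 / 2 = 189 kN.
Bearing: edge l_c = 31, r_n = 192 kN; interior l_c = 27, r_n = 167.2 kN; R_n = 192 + 3·167.2 = 693.5 kN → 347 kN.
Block shear: A_gv = 2100, A_nv = 1260, A_nt = 300 mm²; R_n = min(0.6F_uA_nv, 0.6F_yA_gv) + U_bs·F_u·A_nt = 454.1 kN → 227 kN.
Bolt shear governs: 189 kN.

189 kN (bolt shear governs)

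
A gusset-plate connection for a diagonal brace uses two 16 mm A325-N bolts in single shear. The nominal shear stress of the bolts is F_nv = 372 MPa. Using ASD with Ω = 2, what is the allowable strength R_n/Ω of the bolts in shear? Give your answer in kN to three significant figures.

74.8 kN

A_b = π × 16² / 4 = 201.1 mm².
R_n = F_nv · A_b · n · n_s = 372 × 201.1 × 2 × 1 / 1000 = 149.6 kN.
Allowable strength R_n/Ω = 149.6 / 2 = 74.8 kN.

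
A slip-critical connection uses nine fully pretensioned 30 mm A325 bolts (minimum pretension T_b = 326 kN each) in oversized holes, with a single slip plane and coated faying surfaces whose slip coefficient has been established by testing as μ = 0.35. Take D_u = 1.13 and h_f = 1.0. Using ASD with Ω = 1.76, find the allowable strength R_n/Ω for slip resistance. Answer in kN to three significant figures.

659 kN

R_n = μ · D_u · h_f · T_b · n_s · n_b = 0.35 × 1.13 × 1.0 × 326 × 1 × 9 = 1160 kN.
Allowable strength R_n/Ω = 1160 / 1.76 = 659 kN.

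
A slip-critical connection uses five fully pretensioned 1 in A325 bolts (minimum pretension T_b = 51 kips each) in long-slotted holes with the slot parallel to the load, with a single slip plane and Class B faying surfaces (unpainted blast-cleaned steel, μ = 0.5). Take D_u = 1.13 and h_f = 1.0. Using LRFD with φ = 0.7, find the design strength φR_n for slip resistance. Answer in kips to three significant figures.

R_n = μ · D_u · h_f · T_b · n_s · n_b = 0.5 × 1.13 × 1.0 × 51 × 1 × 5 = 144.1 kips.
Design strength φR_n = 0.7 × 144.1 = 101 kips.

101 kips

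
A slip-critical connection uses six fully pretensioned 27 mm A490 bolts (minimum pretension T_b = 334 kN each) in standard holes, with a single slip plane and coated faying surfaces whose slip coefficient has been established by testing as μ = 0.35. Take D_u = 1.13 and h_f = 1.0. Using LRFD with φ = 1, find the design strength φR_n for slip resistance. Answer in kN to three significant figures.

793 kN

R_n = μ · D_u · h_f · T_b · n_s · n_b = 0.35 × 1.13 × 1.0 × 334 × 1 × 6 = 792.6 kN.
Design strength φR_n = 1 × 792.6 = 793 kN.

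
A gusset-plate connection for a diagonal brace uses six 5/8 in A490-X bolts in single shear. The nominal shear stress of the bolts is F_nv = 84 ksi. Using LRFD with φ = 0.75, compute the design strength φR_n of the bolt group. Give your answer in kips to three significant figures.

116 kips

A_b = π × 0.625² / 4 = 0.3068 in².
R_n = F_nv · A_b · n · n_s = 84 × 0.3068 × 6 × 1 = 154.6 kips.
Design strength φR_n = 0.75 × 154.6 = 116 kips.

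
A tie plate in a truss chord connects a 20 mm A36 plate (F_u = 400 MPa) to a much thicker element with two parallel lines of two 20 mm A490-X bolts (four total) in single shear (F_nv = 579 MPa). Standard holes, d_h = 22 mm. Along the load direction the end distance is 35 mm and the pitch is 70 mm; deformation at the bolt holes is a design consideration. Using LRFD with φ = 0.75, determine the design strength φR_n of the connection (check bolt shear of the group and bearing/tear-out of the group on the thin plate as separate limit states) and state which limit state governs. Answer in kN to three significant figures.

Bolt shear: A_b = π·20²/4 = 314.2 mm²; R_n = 579 × 314.2 × 4 × 1 / 1000 = 727.6 kN → 0.75 × 727.6 = 546 kN.
Bearing (1.2 l_c t F_u ≤ 2.4 d t F_u): upper limit = 2.4·20·20·400 / 1000 = 384 kN.
  Edge l_c = 35 − 22/2 = 24 → r_n = 230.4 kN; interior l_c = 70 − 22 = 48 → r_n = 384 kN.
  R_n,bearing = 2·230.4 + 2·384 = 1229 kN → 0.75 × 1229 = 922 kN.
Bolt shear governs: 546 kN.

546 kN (bolt shear governs)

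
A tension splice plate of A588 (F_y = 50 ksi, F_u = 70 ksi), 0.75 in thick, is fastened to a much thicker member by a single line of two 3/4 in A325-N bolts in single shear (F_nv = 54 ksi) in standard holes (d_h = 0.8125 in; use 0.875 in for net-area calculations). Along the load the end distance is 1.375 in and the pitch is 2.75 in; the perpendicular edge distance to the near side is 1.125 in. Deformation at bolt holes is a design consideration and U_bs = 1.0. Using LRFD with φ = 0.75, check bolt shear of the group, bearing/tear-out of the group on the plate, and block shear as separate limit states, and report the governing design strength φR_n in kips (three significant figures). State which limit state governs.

35.8 kips (bolt shear governs)

Bolt shear: A_b = π·0.75²/4 = 0.4418 in²; R_n = 54 × 0.4418 × 2 × 1 = 47.71 kips → 0.75 × 47.71 = 35.8 kips.
Bearing: edge l_c = 0.9688, r_n = 61.03 kips; interior l_c = 1.938, r_n = 94.5 kips; R_n = 61.03 + 1·94.5 = 155.5 kips → 117 kips.
Block shear: A_gv = 3.094, A_nv = 2.109, A_nt = 0.5156 in²; R_n = min(0.6F_uA_nv, 0.6F_yA_gv) + U_bs·F_u·A_nt = 124.7 kips → 93.5 kips.
Bolt shear governs: 35.8 kips.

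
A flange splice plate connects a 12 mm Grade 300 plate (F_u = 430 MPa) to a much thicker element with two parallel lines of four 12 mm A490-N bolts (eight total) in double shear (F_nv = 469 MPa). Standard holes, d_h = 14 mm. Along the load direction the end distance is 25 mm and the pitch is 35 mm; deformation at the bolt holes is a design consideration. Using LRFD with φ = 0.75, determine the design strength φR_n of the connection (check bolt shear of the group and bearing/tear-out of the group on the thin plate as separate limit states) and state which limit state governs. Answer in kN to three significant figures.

637 kN (bolt shear governs)

Bolt shear: A_b = π·12²/4 = 113.1 mm²; R_n = 469 × 113.1 × 8 × 2 / 1000 = 848.7 kN → 0.75 × 848.7 = 637 kN.
Bearing (1.2 l_c t F_u ≤ 2.4 d t F_u): upper limit = 2.4·12·12·430 / 1000 = 148.6 kN.
  Edge l_c = 25 − 14/2 = 18 → r_n = 111.5 kN; interior l_c = 35 − 14 = 21 → r_n = 130 kN.
  R_n,bearing = 2·111.5 + 6·130 = 1003 kN → 0.75 × 1003 = 752 kN.
Bolt shear governs: 637 kN.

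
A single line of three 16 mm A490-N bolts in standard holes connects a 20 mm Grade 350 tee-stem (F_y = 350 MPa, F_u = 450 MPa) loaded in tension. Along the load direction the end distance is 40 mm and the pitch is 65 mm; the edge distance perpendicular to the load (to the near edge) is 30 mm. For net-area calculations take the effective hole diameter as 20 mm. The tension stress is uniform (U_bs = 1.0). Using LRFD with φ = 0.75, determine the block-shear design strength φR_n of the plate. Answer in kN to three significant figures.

621 kN

Shear plane L_v = 40 + 2·65 = 170 mm; A_gv = 170 × 20 = 3400 mm².
A_nv = (170 − 2.5·20) × 20 = 2400 mm².
A_nt = (30 − 0.5·20) × 20 = 400 mm².
0.6 F_u A_nv = 648 kN; 0.6 F_y A_gv = 714 kN → shear rupture governs the shear term.
R_n = 648 + 1.0 × 450 × 400 / 1000 = 828 kN.
Design strength φR_n = 0.75 × 828 = 621 kN.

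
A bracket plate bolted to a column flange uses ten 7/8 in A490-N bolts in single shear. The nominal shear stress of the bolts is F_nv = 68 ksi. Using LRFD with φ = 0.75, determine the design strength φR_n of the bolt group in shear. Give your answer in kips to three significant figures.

A_b = π × 0.875² / 4 = 0.6013 in².
R_n = F_nv · A_b · n · n_s = 68 × 0.6013 × 10 × 1 = 408.9 kips.
Design strength φR_n = 0.75 × 408.9 = 307 kips.

307 kips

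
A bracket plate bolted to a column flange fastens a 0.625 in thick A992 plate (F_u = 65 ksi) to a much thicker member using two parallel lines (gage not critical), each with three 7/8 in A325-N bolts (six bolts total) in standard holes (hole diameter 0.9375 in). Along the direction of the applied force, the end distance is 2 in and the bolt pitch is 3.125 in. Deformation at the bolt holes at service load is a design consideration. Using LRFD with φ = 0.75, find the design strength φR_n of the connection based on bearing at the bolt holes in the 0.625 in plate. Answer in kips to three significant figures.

368 kips

Per bolt r_n = 1.2 l_c t F_u ≤ 2.4 d t F_u; upper limit = 2.4 × 0.875 × 0.625 × 65 = 85.31 kips.
Edge bolt: l_c = 2 − 0.9375/2 = 1.531 in → 1.2 × 1.531 × 0.625 × 65 = 74.65 → r_n = 74.65 kips.
Interior bolts: l_c = 3.125 − 0.9375 = 2.188 in → 1.2 × 2.188 × 0.625 × 65 = 106.6 → r_n = 85.31 kips.
R_n = 2 × 74.65 + 4 × 85.31 = 490.5 kips.
Design strength φR_n = 0.75 × 490.5 = 368 kips.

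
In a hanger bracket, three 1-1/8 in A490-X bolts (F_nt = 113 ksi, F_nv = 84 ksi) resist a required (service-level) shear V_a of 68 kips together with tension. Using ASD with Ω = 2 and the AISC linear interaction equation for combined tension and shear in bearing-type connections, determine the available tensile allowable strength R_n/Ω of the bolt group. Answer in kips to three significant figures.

A_b = π·1.125²/4 = 0.994 in²; f_rv = 68 / (3 × 0.994) = 22.8 ksi.
F'_nt = 1.3 F_nt − (Ω F_nt / F_nv) f_rv = 1.3·113 − (2·113/84)·22.8 = 85.55 ksi, capped at F_nt → F'_nt = 85.55 ksi.
R_n = F'_nt · A_b · n = 85.55 × 0.994 × 3 = 255.1 kips.
Allowable strength R_n/Ω = 255.1 / 2 = 128 kips.

128 kips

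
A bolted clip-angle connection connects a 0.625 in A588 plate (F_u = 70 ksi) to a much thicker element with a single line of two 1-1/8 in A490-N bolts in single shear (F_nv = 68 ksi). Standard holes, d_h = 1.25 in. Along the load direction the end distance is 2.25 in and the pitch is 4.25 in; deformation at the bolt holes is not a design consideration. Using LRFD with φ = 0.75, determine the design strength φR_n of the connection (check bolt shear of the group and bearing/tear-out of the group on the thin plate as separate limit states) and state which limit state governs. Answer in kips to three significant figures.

101 kips (bolt shear governs)

Bolt shear: A_b = π·1.125²/4 = 0.994 in²; R_n = 68 × 0.994 × 2 × 1 = 135.2 kips → 0.75 × 135.2 = 101 kips.
Bearing (1.5 l_c t F_u ≤ 3.0 d t F_u): upper limit = 3.0·1.125·0.625·70 = 147.7 kips.
  Edge l_c = 2.25 − 1.25/2 = 1.625 → r_n = 106.6 kips; interior l_c = 4.25 − 1.25 = 3 → r_n = 147.7 kips.
  R_n,bearing = 1·106.6 + 1·147.7 = 254.3 kips → 0.75 × 254.3 = 191 kips.
Bolt shear governs: 101 kips.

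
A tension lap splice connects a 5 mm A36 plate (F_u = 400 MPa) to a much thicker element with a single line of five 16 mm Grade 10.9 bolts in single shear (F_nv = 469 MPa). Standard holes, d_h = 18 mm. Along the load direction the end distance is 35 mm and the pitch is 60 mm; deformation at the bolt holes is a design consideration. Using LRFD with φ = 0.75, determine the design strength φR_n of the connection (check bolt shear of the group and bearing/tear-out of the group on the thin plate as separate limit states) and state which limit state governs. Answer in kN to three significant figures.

Bolt shear: A_b = π·16²/4 = 201.1 mm²; R_n = 469 × 201.1 × 5 × 1 / 1000 = 471.5 kN → 0.75 × 471.5 = 354 kN.
Bearing (1.2 l_c t F_u ≤ 2.4 d t F_u): upper limit = 2.4·16·5·400 / 1000 = 76.8 kN.
  Edge l_c = 35 − 18/2 = 26 → r_n = 62.4 kN; interior l_c = 60 − 18 = 42 → r_n = 76.8 kN.
  R_n,bearing = 1·62.4 + 4·76.8 = 369.6 kN → 0.75 × 369.6 = 277 kN.
Bearing governs: 277 kN.

277 kN (bearing governs)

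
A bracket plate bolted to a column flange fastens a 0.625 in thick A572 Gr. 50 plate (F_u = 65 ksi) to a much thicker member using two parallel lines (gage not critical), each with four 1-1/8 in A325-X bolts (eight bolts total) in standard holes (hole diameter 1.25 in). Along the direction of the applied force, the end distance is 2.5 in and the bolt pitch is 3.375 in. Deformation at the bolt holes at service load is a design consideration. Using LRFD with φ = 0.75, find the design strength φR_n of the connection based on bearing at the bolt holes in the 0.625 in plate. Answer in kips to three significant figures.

Per bolt r_n = 1.2 l_c t F_u ≤ 2.4 d t F_u; upper limit = 2.4 × 1.125 × 0.625 × 65 = 109.7 kips.
Edge bolt: l_c = 2.5 − 1.25/2 = 1.875 in → 1.2 × 1.875 × 0.625 × 65 = 91.41 → r_n = 91.41 kips.
Interior bolts: l_c = 3.375 − 1.25 = 2.125 in → 1.2 × 2.125 × 0.625 × 65 = 103.6 → r_n = 103.6 kips.
R_n = 2 × 91.41 + 6 × 103.6 = 804.4 kips.
Design strength φR_n = 0.75 × 804.4 = 603 kips.

603 kips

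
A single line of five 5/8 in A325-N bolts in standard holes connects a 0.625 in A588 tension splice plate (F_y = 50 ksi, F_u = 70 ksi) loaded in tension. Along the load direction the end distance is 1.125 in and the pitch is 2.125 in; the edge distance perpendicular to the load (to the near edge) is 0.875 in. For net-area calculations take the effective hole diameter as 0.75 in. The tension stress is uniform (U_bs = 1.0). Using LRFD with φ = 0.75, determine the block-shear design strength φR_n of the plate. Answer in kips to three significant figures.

Shear plane L_v = 1.125 + 4·2.125 = 9.625 in; A_gv = 9.625 × 0.625 = 6.016 in².
A_nv = (9.625 − 4.5·0.75) × 0.625 = 3.906 in².
A_nt = (0.875 − 0.5·0.75) × 0.625 = 0.3125 in².
0.6 F_u A_nv = 164.1 kips; 0.6 F_y A_gv = 180.5 kips → shear rupture governs the shear term.
R_n = 164.1 + 1.0 × 70 × 0.3125 = 185.9 kips.
Design strength φR_n = 0.75 × 185.9 = 139 kips.

139 kips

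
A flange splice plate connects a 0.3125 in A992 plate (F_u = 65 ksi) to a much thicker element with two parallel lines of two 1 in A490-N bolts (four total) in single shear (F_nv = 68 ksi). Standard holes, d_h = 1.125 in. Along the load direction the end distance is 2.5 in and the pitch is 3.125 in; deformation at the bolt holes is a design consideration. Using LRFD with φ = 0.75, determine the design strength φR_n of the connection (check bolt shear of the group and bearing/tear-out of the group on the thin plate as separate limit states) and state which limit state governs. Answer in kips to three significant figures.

144 kips (bearing governs)

Bolt shear: A_b = π·1²/4 = 0.7854 in²; R_n = 68 × 0.7854 × 4 × 1 = 213.6 kips → 0.75 × 213.6 = 160 kips.
Bearing (1.2 l_c t F_u ≤ 2.4 d t F_u): upper limit = 2.4·1·0.3125·65 = 48.75 kips.
  Edge l_c = 2.5 − 1.125/2 = 1.938 → r_n = 47.23 kips; interior l_c = 3.125 − 1.125 = 2 → r_n = 48.75 kips.
  R_n,bearing = 2·47.23 + 2·48.75 = 192 kips → 0.75 × 192 = 144 kips.
Bearing governs: 144 kips.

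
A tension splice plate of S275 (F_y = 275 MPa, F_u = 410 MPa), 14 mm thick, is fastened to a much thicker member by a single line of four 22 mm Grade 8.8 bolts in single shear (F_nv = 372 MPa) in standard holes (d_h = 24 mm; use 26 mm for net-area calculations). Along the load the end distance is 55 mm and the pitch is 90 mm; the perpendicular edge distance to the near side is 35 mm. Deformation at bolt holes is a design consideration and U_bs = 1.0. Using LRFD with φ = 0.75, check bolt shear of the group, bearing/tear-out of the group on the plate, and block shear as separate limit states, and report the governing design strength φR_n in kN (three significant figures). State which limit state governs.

424 kN (bolt shear governs)

Bolt shear: A_b = π·22²/4 = 380.1 mm²; R_n = 372 × 380.1 × 4 × 1 / 1000 = 565.6 kN → 0.75 × 565.6 = 424 kN.
Bearing: edge l_c = 43, r_n = 296.2 kN; interior l_c = 66, r_n = 303.1 kN; R_n = 296.2 + 3·303.1 = 1205 kN → 904 kN.
Block shear: A_gv = 4550, A_nv = 3276, A_nt = 308 mm²; R_n = min(0.6F_uA_nv, 0.6F_yA_gv) + U_bs·F_u·A_nt = 877 kN → 658 kN.
Bolt shear governs: 424 kN.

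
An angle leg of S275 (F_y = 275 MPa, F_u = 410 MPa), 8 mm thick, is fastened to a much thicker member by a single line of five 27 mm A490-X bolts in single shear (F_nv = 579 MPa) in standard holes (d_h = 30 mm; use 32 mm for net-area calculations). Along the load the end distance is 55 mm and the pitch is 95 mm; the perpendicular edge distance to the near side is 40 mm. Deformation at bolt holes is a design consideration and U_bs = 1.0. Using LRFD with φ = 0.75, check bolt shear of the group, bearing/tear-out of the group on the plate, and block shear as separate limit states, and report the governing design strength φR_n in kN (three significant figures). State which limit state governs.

Bolt shear: A_b = π·27²/4 = 572.6 mm²; R_n = 579 × 572.6 × 5 × 1 / 1000 = 1658 kN → 0.75 × 1658 = 1240 kN.
Bearing: edge l_c = 40, r_n = 157.4 kN; interior l_c = 65, r_n = 212.5 kN; R_n = 157.4 + 4·212.5 = 1008 kN → 756 kN.
Block shear: A_gv = 3480, A_nv = 2328, A_nt = 192 mm²; R_n = min(0.6F_uA_nv, 0.6F_yA_gv) + U_bs·F_u·A_nt = 651.4 kN → 489 kN.
Block shear governs: 489 kN.

489 kN (block shear governs)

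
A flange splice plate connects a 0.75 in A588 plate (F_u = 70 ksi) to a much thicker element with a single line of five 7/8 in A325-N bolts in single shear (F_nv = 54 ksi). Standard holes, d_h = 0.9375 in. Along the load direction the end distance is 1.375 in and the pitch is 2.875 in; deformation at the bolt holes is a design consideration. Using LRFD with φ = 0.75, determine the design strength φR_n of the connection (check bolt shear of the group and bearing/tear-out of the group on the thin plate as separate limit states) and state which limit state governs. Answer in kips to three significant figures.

122 kips (bolt shear governs)

Bolt shear: A_b = π·0.875²/4 = 0.6013 in²; R_n = 54 × 0.6013 × 5 × 1 = 162.4 kips → 0.75 × 162.4 = 122 kips.
Bearing (1.2 l_c t F_u ≤ 2.4 d t F_u): upper limit = 2.4·0.875·0.75·70 = 110.3 kips.
  Edge l_c = 1.375 − 0.9375/2 = 0.9062 → r_n = 57.09 kips; interior l_c = 2.875 − 0.9375 = 1.938 → r_n = 110.3 kips.
  R_n,bearing = 1·57.09 + 4·110.3 = 498.1 kips → 0.75 × 498.1 = 374 kips.
Bolt shear governs: 122 kips.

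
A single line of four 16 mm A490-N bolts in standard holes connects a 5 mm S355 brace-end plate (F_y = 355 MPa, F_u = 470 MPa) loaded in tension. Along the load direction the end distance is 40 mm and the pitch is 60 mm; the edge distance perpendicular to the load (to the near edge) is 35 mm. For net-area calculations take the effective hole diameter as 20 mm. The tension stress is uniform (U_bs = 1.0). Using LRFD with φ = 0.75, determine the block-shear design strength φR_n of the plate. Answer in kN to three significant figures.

Shear plane L_v = 40 + 3·60 = 220 mm; A_gv = 220 × 5 = 1100 mm².
A_nv = (220 − 3.5·20) × 5 = 750 mm².
A_nt = (35 − 0.5·20) × 5 = 125 mm².
0.6 F_u A_nv = 211.5 kN; 0.6 F_y A_gv = 234.3 kN → shear rupture governs the shear term.
R_n = 211.5 + 1.0 × 470 × 125 / 1000 = 270.2 kN.
Design strength φR_n = 0.75 × 270.2 = 203 kN.

203 kN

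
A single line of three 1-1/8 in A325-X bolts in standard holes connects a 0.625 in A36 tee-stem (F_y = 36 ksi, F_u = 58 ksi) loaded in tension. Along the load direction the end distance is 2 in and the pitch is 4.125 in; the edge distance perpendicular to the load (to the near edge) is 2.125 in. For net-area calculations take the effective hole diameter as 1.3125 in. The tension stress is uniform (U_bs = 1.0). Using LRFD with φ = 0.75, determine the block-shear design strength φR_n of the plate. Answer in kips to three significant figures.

Shear plane L_v = 2 + 2·4.125 = 10.25 in; A_gv = 10.25 × 0.625 = 6.406 in².
A_nv = (10.25 − 2.5·1.3125) × 0.625 = 4.355 in².
A_nt = (2.125 − 0.5·1.3125) × 0.625 = 0.918 in².
0.6 F_u A_nv = 151.6 kips; 0.6 F_y A_gv = 138.4 kips → shear yielding governs the shear term.
R_n = 138.4 + 1.0 × 58 × 0.918 = 191.6 kips.
Design strength φR_n = 0.75 × 191.6 = 144 kips.

144 kips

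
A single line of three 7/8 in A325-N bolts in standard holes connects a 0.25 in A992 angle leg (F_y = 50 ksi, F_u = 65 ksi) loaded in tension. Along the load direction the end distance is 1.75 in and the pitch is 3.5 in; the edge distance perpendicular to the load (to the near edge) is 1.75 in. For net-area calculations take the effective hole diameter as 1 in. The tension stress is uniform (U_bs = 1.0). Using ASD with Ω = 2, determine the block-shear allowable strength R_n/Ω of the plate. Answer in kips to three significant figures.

Shear plane L_v = 1.75 + 2·3.5 = 8.75 in; A_gv = 8.75 × 0.25 = 2.188 in².
A_nv = (8.75 − 2.5·1) × 0.25 = 1.562 in².
A_nt = (1.75 − 0.5·1) × 0.25 = 0.3125 in².
0.6 F_u A_nv = 60.94 kips; 0.6 F_y A_gv = 65.62 kips → shear rupture governs the shear term.
R_n = 60.94 + 1.0 × 65 × 0.3125 = 81.25 kips.
Allowable strength R_n/Ω = 81.25 / 2 = 40.6 kips.

40.6 kips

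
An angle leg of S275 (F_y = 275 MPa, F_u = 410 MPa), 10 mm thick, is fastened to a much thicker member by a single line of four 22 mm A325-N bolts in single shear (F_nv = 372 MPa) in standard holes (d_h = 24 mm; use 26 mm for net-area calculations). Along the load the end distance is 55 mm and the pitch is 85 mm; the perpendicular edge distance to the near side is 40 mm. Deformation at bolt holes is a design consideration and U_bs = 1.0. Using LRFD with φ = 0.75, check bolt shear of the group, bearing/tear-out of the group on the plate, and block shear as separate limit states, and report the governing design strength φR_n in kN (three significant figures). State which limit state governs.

Bolt shear: A_b = π·22²/4 = 380.1 mm²; R_n = 372 × 380.1 × 4 × 1 / 1000 = 565.6 kN → 0.75 × 565.6 = 424 kN.
Bearing: edge l_c = 43, r_n = 211.6 kN; interior l_c = 61, r_n = 216.5 kN; R_n = 211.6 + 3·216.5 = 861 kN → 646 kN.
Block shear: A_gv = 3100, A_nv = 2190, A_nt = 270 mm²; R_n = min(0.6F_uA_nv, 0.6F_yA_gv) + U_bs·F_u·A_nt = 622.2 kN → 467 kN.
Bolt shear governs: 424 kN.

424 kN (bolt shear governs)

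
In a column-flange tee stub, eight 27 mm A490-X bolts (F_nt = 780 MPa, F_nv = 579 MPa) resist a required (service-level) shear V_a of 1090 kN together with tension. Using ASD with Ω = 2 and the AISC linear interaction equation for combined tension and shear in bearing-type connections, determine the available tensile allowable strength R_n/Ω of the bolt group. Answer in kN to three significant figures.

854 kN

A_b = π·27²/4 = 572.6 mm²; f_rv = 1090 × 1000 / (8 × 572.6) = 238 MPa.
F'_nt = 1.3 F_nt − (Ω F_nt / F_nv) f_rv = 1.3·780 − (2·780/579)·238 = 372.8 MPa, capped at F_nt → F'_nt = 372.8 MPa.
R_n = F'_nt · A_b · n = 372.8 × 572.6 × 8 / 1000 = 1708 kN.
Allowable strength R_n/Ω = 1708 / 2 = 854 kN.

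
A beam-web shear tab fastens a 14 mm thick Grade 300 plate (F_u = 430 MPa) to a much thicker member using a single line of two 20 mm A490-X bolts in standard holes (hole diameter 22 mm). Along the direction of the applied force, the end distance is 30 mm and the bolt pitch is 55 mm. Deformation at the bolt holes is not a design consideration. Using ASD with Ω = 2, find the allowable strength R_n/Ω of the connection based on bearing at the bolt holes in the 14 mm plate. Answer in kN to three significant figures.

235 kN

Per bolt r_n = 1.5 l_c t F_u ≤ 3.0 d t F_u; upper limit = 3.0 × 20 × 14 × 430 / 1000 = 361.2 kN.
Edge bolt: l_c = 30 − 22/2 = 19 mm → 1.5 × 19 × 14 × 430 / 1000 = 171.6 → r_n = 171.6 kN.
Interior bolts: l_c = 55 − 22 = 33 mm → 1.5 × 33 × 14 × 430 / 1000 = 298 → r_n = 298 kN.
R_n = 1 × 171.6 + 1 × 298 = 469.6 kN.
Allowable strength R_n/Ω = 469.6 / 2 = 235 kN.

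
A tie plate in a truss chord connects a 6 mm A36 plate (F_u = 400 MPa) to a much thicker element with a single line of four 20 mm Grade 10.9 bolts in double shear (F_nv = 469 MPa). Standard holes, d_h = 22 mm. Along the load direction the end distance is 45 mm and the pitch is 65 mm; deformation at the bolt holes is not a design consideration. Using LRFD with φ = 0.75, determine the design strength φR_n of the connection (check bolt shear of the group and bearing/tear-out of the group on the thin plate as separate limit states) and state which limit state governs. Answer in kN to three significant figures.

416 kN (bearing governs)

Bolt shear: A_b = π·20²/4 = 314.2 mm²; R_n = 469 × 314.2 × 4 × 2 / 1000 = 1179 kN → 0.75 × 1179 = 884 kN.
Bearing (1.5 l_c t F_u ≤ 3.0 d t F_u): upper limit = 3.0·20·6·400 / 1000 = 144 kN.
  Edge l_c = 45 − 22/2 = 34 → r_n = 122.4 kN; interior l_c = 65 − 22 = 43 → r_n = 144 kN.
  R_n,bearing = 1·122.4 + 3·144 = 554.4 kN → 0.75 × 554.4 = 416 kN.
Bearing governs: 416 kN.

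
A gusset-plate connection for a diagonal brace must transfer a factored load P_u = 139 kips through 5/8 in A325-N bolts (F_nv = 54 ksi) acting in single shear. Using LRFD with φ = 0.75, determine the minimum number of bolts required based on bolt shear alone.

12 bolts

A_b = π·0.625²/4 = 0.3068 in².
Per-bolt design strength φR_n = 0.75 × 54 × 0.3068 × 1 = 12.43 kips.
n ≥ 139 / 12.43 = 11.19 → use 12 bolts.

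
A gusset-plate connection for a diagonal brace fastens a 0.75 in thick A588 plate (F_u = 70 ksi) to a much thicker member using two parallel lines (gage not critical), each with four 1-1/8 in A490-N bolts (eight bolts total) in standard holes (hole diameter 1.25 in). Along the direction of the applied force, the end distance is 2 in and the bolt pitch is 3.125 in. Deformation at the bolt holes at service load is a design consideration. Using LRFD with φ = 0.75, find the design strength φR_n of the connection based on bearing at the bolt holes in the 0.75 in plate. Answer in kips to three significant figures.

Per bolt r_n = 1.2 l_c t F_u ≤ 2.4 d t F_u; upper limit = 2.4 × 1.125 × 0.75 × 70 = 141.8 kips.
Edge bolt: l_c = 2 − 1.25/2 = 1.375 in → 1.2 × 1.375 × 0.75 × 70 = 86.62 → r_n = 86.62 kips.
Interior bolts: l_c = 3.125 − 1.25 = 1.875 in → 1.2 × 1.875 × 0.75 × 70 = 118.1 → r_n = 118.1 kips.
R_n = 2 × 86.62 + 6 × 118.1 = 882 kips.
Design strength φR_n = 0.75 × 882 = 662 kips.

662 kips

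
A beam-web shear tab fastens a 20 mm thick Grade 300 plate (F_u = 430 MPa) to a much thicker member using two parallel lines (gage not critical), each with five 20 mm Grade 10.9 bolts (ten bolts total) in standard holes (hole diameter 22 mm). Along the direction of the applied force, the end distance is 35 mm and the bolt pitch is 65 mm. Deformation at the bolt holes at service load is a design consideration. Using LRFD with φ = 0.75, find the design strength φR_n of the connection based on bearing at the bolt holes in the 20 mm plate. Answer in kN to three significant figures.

2850 kN

Per bolt r_n = 1.2 l_c t F_u ≤ 2.4 d t F_u; upper limit = 2.4 × 20 × 20 × 430 / 1000 = 412.8 kN.
Edge bolt: l_c = 35 − 22/2 = 24 mm → 1.2 × 24 × 20 × 430 / 1000 = 247.7 → r_n = 247.7 kN.
Interior bolts: l_c = 65 − 22 = 43 mm → 1.2 × 43 × 20 × 430 / 1000 = 443.8 → r_n = 412.8 kN.
R_n = 2 × 247.7 + 8 × 412.8 = 3798 kN.
Design strength φR_n = 0.75 × 3798 = 2850 kN.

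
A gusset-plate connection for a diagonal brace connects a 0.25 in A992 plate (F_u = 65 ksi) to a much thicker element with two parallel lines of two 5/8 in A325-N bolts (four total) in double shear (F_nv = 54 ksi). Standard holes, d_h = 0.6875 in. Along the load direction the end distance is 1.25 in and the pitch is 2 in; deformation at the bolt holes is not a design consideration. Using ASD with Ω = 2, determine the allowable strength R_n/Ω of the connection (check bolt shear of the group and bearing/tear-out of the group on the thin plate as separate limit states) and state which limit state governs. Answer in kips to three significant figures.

Bolt shear: A_b = π·0.625²/4 = 0.3068 in²; R_n = 54 × 0.3068 × 4 × 2 = 132.5 kips → 132.5 / 2 = 66.3 kips.
Bearing (1.5 l_c t F_u ≤ 3.0 d t F_u): upper limit = 3.0·0.625·0.25·65 = 30.47 kips.
  Edge l_c = 1.25 − 0.6875/2 = 0.9062 → r_n = 22.09 kips; interior l_c = 2 − 0.6875 = 1.312 → r_n = 30.47 kips.
  R_n,bearing = 2·22.09 + 2·30.47 = 105.1 kips → 105.1 / 2 = 52.6 kips.
Bearing governs: 52.6 kips.

52.6 kips (bearing governs)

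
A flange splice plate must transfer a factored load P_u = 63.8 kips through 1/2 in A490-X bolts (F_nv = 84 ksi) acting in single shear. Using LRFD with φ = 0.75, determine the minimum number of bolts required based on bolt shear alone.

A_b = π·0.5²/4 = 0.1963 in².
Per-bolt design strength φR_n = 0.75 × 84 × 0.1963 × 1 = 12.37 kips.
n ≥ 63.8 / 12.37 = 5.158 → use 6 bolts.

6 bolts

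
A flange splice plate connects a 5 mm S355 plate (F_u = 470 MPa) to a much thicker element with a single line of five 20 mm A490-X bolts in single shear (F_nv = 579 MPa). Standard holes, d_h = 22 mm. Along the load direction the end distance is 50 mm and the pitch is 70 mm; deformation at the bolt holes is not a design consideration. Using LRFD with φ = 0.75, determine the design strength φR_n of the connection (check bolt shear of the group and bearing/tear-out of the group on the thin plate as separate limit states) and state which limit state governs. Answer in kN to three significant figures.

526 kN (bearing governs)

Bolt shear: A_b = π·20²/4 = 314.2 mm²; R_n = 579 × 314.2 × 5 × 1 / 1000 = 909.5 kN → 0.75 × 909.5 = 682 kN.
Bearing (1.5 l_c t F_u ≤ 3.0 d t F_u): upper limit = 3.0·20·5·470 / 1000 = 141 kN.
  Edge l_c = 50 − 22/2 = 39 → r_n = 137.5 kN; interior l_c = 70 − 22 = 48 → r_n = 141 kN.
  R_n,bearing = 1·137.5 + 4·141 = 701.5 kN → 0.75 × 701.5 = 526 kN.
Bearing governs: 526 kN.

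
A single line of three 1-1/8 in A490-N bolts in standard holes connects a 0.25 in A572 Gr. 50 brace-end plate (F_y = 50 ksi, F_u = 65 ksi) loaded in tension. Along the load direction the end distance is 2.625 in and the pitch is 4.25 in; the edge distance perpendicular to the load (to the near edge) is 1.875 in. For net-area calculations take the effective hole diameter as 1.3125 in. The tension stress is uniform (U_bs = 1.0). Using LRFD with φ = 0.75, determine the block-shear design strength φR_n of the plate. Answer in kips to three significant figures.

72.2 kips

Shear plane L_v = 2.625 + 2·4.25 = 11.12 in; A_gv = 11.12 × 0.25 = 2.781 in².
A_nv = (11.12 − 2.5·1.3125) × 0.25 = 1.961 in².
A_nt = (1.875 − 0.5·1.3125) × 0.25 = 0.3047 in².
0.6 F_u A_nv = 76.48 kips; 0.6 F_y A_gv = 83.44 kips → shear rupture governs the shear term.
R_n = 76.48 + 1.0 × 65 × 0.3047 = 96.28 kips.
Design strength φR_n = 0.75 × 96.28 = 72.2 kips.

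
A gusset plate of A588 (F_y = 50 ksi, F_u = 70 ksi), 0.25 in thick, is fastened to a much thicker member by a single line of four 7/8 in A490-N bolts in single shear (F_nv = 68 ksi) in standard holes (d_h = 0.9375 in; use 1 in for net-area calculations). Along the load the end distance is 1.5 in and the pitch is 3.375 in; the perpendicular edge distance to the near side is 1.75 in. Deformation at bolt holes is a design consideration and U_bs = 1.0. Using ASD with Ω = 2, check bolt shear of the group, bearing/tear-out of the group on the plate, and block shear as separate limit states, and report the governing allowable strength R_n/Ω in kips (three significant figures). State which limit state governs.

53.6 kips (block shear governs)

Bolt shear: A_b = π·0.875²/4 = 0.6013 in²; R_n = 68 × 0.6013 × 4 × 1 = 163.6 kips → 163.6 / 2 = 81.8 kips.
Bearing: edge l_c = 1.031, r_n = 21.66 kips; interior l_c = 2.438, r_n = 36.75 kips; R_n = 21.66 + 3·36.75 = 131.9 kips → 66 kips.
Block shear: A_gv = 2.906, A_nv = 2.031, A_nt = 0.3125 in²; R_n = min(0.6F_uA_nv, 0.6F_yA_gv) + U_bs·F_u·A_nt = 107.2 kips → 53.6 kips.
Block shear governs: 53.6 kips.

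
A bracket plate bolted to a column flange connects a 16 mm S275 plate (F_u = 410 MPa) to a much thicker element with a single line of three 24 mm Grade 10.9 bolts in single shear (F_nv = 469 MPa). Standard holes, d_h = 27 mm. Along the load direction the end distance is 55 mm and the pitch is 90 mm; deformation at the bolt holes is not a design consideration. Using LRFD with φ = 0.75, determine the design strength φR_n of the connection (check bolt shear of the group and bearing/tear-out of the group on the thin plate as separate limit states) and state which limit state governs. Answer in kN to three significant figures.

Bolt shear: A_b = π·24²/4 = 452.4 mm²; R_n = 469 × 452.4 × 3 × 1 / 1000 = 636.5 kN → 0.75 × 636.5 = 477 kN.
Bearing (1.5 l_c t F_u ≤ 3.0 d t F_u): upper limit = 3.0·24·16·410 / 1000 = 472.3 kN.
  Edge l_c = 55 − 27/2 = 41.5 → r_n = 408.4 kN; interior l_c = 90 − 27 = 63 → r_n = 472.3 kN.
  R_n,bearing = 1·408.4 + 2·472.3 = 1353 kN → 0.75 × 1353 = 1010 kN.
Bolt shear governs: 477 kN.

477 kN (bolt shear governs)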